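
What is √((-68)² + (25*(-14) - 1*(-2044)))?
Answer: 9*√78 ≈ 79.486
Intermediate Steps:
√((-68)² + (25*(-14) - 1*(-2044))) = √(4624 + (-350 + 2044)) = √(4624 + 1694) = √6318 = 9*√78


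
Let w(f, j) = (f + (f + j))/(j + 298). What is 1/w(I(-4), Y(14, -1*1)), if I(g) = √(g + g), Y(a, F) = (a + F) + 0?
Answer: 4043/201 - 1244*I*√2/201 ≈ 20.114 - 8.7526*I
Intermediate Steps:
Y(a, F) = F + a (Y(a, F) = (F + a) + 0 = F + a)
I(g) = √2*√g (I(g) = √(2*g) = √2*√g)
w(f, j) = (j + 2*f)/(298 + j)
1/w(I(-4), Y(14, -1*1)) = 1/(((-1*1 + 14) + 2*(√2*√(-4)))/(298 + (-1*1 + 14))) = 1/(((-1 + 14) + 2*(√2*(2*I)))/(298 + (-1 + 14))) = 1/((13 + 2*(2*I*√2))/(298 + 13)) = 1/((13 + 4*I*√2)/311) = 1/(13/311 + 4*I*√2/311)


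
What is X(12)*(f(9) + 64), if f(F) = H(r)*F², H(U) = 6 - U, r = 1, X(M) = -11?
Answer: -5159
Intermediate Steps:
f(F) = 5*F² (f(F) = (6 - 1*1)*F² = (6 - 1)*F² = 5*F²)
X(12)*(f(9) + 64) = -11*(5*9² + 64) = -11*(5*81 + 64) = -11*(405 + 64) = -11*469 = -5159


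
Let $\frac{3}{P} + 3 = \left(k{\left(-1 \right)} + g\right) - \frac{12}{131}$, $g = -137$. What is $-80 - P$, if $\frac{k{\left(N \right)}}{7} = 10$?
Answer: $- \frac{734167}{9182} \approx -79.957$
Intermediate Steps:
$k{\left(N \right)} = 70$ ($k{\left(N \right)} = 7 \cdot 10 = 70$)
$P = - \frac{393}{9182}$ ($P = \frac{3}{-3 + \left(\left(70 - 137\right) - \frac{12}{131}\right)} = \frac{3}{-3 - \frac{8789}{131}} = \frac{3}{- \frac{9182}{131}} = 3 \left(- \frac{131}{9182}\right) = - \frac{393}{9182} \approx -0.042801$)
$-80 - P = -80 - - \frac{393}{9182} = -80 + \frac{393}{9182} = - \frac{734167}{9182}$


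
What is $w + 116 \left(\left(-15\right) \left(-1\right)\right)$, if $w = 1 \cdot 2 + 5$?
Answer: $1747$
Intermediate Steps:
$w = 7$ ($w = 2 + 5 = 7$)
$w + 116 \left(\left(-15\right) \left(-1\right)\right) = 7 + 116 \left(\left(-15\right) \left(-1\right)\right) = 7 + 116 \cdot 15 = 7 + 1740 = 1747$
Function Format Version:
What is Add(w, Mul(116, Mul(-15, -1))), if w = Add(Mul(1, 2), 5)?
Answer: 1747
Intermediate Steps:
w = 7 (w = Add(2, 5) = 7)
Add(w, Mul(116, Mul(-15, -1))) = Add(7, Mul(116, Mul(-15, -1))) = Add(7, Mul(116, 15)) = Add(7, 1740) = 1747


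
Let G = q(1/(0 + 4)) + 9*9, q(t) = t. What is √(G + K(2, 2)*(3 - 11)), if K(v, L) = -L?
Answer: √389/2 ≈ 9.8615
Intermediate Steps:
G = 325/4 (G = 1/(0 + 4) + 9*9 = 1/4 + 81 = ¼ + 81 = 325/4 ≈ 81.250)
√(G + K(2, 2)*(3 - 11)) = √(325/4 + (-1*2)*(3 - 11)) = √(325/4 - 2*(-8)) = √(325/4 + 16) = √(389/4) = √389/2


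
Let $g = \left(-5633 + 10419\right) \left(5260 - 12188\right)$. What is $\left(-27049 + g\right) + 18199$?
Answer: $-33166258$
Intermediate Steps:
$g = -33157408$ ($g = 4786 \left(-6928\right) = -33157408$)
$\left(-27049 + g\right) + 18199 = \left(-27049 - 33157408\right) + 18199 = -33184457 + 18199 = -33166258$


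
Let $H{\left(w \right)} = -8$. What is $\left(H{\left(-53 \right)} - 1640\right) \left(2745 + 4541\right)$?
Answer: $-12007328$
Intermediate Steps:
$\left(H{\left(-53 \right)} - 1640\right) \left(2745 + 4541\right) = \left(-8 - 1640\right) \left(2745 + 4541\right) = \left(-1648\right) 7286 = -12007328$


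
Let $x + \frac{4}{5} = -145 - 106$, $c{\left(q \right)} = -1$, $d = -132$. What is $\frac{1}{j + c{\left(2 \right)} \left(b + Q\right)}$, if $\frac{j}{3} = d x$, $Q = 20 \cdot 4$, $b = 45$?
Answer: $\frac{5}{497939} \approx 1.0041 \cdot 10^{-5}$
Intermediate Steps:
$x = - \frac{1259}{5}$ ($x = - \frac{4}{5} - 251 = - \frac{1259}{5} \approx -251.8$)
$Q = 80$
$j = \frac{498564}{5}$ ($j = 3 \left(\left(-132\right) \left(- \frac{1259}{5}\right)\right) = 3 \cdot \frac{166188}{5} = \frac{498564}{5} \approx 99713.0$)
$\frac{1}{j + c{\left(2 \right)} \left(b + Q\right)} = \frac{1}{\frac{498564}{5} - \left(45 + 80\right)} = \frac{1}{\frac{498564}{5} - 125} = \frac{1}{\frac{497939}{5}} = \frac{5}{497939}$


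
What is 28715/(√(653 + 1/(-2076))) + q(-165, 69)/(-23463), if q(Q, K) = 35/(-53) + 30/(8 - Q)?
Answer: 4465/215132247 + 57430*√703570413/1355627 ≈ 1123.7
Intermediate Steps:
q(Q, K) = -35/53 + 30/(8 - Q) (q(Q, K) = 35*(-1/53) + 30/(8 - Q) = -35/53 + 30/(8 - Q))
28715/(√(653 + 1/(-2076))) + q(-165, 69)/(-23463) = 28715/(√(653 + 1/(-2076))) + (5*(-262 - 7*(-165))/(53*(-8 - 165)))/(-23463) = 28715/(√(653 - 1/2076)) + ((5/53)*(-262 + 1155)/(-173))*(-1/23463) = 28715/(√(1355627/2076)) + ((5/53)*(-1/173)*893)*(-1/23463) = 28715/((√703570413/1038)) - 4465/9169*(-1/23463) = 28715*(2*√703570413/1355627) + 4465/215132247 = 57430*√703570413/1355627 + 4465/215132247 = 4465/215132247 + 57430*√703570413/1355627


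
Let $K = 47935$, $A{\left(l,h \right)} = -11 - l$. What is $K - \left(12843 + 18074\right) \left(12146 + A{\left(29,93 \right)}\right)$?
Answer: $-374233267$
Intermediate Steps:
$K - \left(12843 + 18074\right) \left(12146 + A{\left(29,93 \right)}\right) = 47935 - \left(12843 + 18074\right) \left(12146 - 40\right) = 47935 - 30917 \left(12146 - 40\right) = 47935 - 30917 \cdot 12106 = 47935 - 374281202 = -374233267$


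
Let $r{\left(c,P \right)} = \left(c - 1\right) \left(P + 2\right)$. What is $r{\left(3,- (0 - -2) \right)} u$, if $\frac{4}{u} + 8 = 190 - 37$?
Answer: $0$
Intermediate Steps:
$u = \frac{4}{145}$ ($u = \frac{4}{-8 + \left(190 - 37\right)} = \frac{4}{-8 + 153} = \frac{4}{145} \approx 0.027586$)
$r{\left(c,P \right)} = \left(-1 + c\right) \left(2 + P\right)$
$r{\left(3,- (0 - -2) \right)} u = \left(-2 - - (0 - -2) + 2 \cdot 3 + - (0 - -2) 3\right) \frac{4}{145} = \left(-2 - - (0 + 2) + 6 + - (0 + 2) 3\right) \frac{4}{145} = \left(-2 - \left(-1\right) 2 + 6 + \left(-1\right) 2 \cdot 3\right) \frac{4}{145} = \left(-2 - -2 + 6 - 6\right) \frac{4}{145} = \left(-2 + 2 + 6 - 6\right) \frac{4}{145} = 0 \cdot \frac{4}{145} = 0$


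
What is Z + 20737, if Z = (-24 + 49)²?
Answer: 21362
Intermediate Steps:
Z = 625 (Z = 25² = 625)
Z + 20737 = 625 + 20737 = 21362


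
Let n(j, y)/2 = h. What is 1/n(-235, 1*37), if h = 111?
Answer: 1/222 ≈ 0.0045045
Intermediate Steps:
n(j, y) = 222 (n(j, y) = 2*111 = 222)
1/n(-235, 1*37) = 1/222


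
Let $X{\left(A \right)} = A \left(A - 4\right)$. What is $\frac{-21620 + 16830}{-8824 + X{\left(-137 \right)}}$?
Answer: $- \frac{4790}{10493} \approx -0.45649$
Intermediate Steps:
$X{\left(A \right)} = A \left(-4 + A\right)$
$\frac{-21620 + 16830}{-8824 + X{\left(-137 \right)}} = \frac{-21620 + 16830}{-8824 - 137 \left(-4 - 137\right)} = - \frac{4790}{-8824 - -19317} = - \frac{4790}{-8824 + 19317} = - \frac{4790}{10493}$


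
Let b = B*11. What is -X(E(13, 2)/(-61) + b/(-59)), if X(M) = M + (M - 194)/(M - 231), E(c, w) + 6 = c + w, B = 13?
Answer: 5232976702/3025402177 ≈ 1.7297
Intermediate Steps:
E(c, w) = -6 + c + w (E(c, w) = -6 + (c + w) = -6 + c + w)
b = 143 (b = 13*11 = 143)
X(M) = M + (-194 + M)/(-231 + M)
-X(E(13, 2)/(-61) + b/(-59)) = -(-194 + ((-6 + 13 + 2)/(-61) + 143/(-59))**2 - 230*((-6 + 13 + 2)/(-61) + 143/(-59)))/(-231 + ((-6 + 13 + 2)/(-61) + 143/(-59))) = -(-194 + (9*(-1/61) + 143*(-1/59))**2 - 230*(9*(-1/61) + 143*(-1/59)))/(-231 + (9*(-1/61) + 143*(-1/59))) = -(-194 + (-9/61 - 143/59)**2 - 230*(-9/61 - 143/59))/(-231 + (-9/61 - 143/59)) = -(-194 + (-9254/3599)**2 - 230*(-9254/3599))/(-231 - 9254/3599) = -(-194 + 85636516/12952801 + 2128420/3599)/(-840623/3599) = -(-3599)*5232976702/(840623*12952801) = -1*(-5232976702/3025402177) = 5232976702/3025402177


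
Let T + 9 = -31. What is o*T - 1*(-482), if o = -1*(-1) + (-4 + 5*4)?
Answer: -198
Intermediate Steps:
T = -40 (T = -9 - 31 = -40)
o = 17 (o = 1 + (-4 + 20) = 1 + 16 = 17)
o*T - 1*(-482) = 17*(-40) - 1*(-482) = -680 + 482 = -198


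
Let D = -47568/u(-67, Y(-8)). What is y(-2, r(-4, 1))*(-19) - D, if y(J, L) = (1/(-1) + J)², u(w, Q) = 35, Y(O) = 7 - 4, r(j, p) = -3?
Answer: 41583/35 ≈ 1188.1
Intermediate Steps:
Y(O) = 3
y(J, L) = (-1 + J)²
D = -47568/35 ≈ -1359.1
y(-2, r(-4, 1))*(-19) - D = (-1 - 2)²*(-19) - 1*(-47568/35) = (-3)²*(-19) + 47568/35 = 9*(-19) + 47568/35 = -171 + 47568/35 = 41583/35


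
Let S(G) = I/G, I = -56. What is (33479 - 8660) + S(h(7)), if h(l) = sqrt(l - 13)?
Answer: 24819 + 28*I*sqrt(6)/3 ≈ 24819.0 + 22.862*I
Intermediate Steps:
h(l) = sqrt(-13 + l)
S(G) = -56/G
(33479 - 8660) + S(h(7)) = (33479 - 8660) - 56/sqrt(-13 + 7) = 24819 - 56*(-I*sqrt(6)/6) = 24819 - (-28)*I*sqrt(6)/3 = 24819 + 28*I*sqrt(6)/3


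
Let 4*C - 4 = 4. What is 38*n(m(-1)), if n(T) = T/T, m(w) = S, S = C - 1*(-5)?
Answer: 38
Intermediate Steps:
C = 2 (C = 1 + (¼)*4 = 1 + 1 = 2)
S = 7 (S = 2 - 1*(-5) = 2 + 5 = 7)
m(w) = 7
n(T) = 1
38*n(m(-1)) = 38*1 = 38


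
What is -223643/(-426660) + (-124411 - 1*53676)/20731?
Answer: -71346256387/8845088460 ≈ -8.0662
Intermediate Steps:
-223643/(-426660) + (-124411 - 1*53676)/20731 = -223643*(-1/426660) + (-124411 - 53676)*(1/20731) = 223643/426660 - 178087*1/20731 = 223643/426660 - 178087/20731 = -71346256387/8845088460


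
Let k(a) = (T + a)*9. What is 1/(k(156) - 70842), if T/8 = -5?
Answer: -1/69798 ≈ -1.4327e-5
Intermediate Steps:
T = -40 (T = 8*(-5) = -40)
k(a) = -360 + 9*a (k(a) = (-40 + a)*9 = -360 + 9*a)
1/(k(156) - 70842) = 1/((-360 + 9*156) - 70842) = 1/((-360 + 1404) - 70842) = 1/(1044 - 70842) = 1/(-69798) = -1/69798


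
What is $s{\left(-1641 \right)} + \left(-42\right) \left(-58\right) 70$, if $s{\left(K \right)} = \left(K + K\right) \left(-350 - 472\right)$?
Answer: $2868324$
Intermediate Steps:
$s{\left(K \right)} = - 1644 K$ ($s{\left(K \right)} = 2 K \left(-822\right) = - 1644 K$)
$s{\left(-1641 \right)} + \left(-42\right) \left(-58\right) 70 = \left(-1644\right) \left(-1641\right) + \left(-42\right) \left(-58\right) 70 = 2697804 + 2436 \cdot 70 = 2697804 + 170520 = 2868324$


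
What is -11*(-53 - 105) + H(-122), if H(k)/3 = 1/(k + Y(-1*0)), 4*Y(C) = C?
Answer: 212033/122 ≈ 1738.0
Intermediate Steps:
Y(C) = C/4
H(k) = 3/k (H(k) = 3/(k + (-1*0)/4) = 3/(k + (¼)*0) = 3/(k + 0) = 3/k)
-11*(-53 - 105) + H(-122) = -11*(-53 - 105) + 3/(-122) = -11*(-158) + 3*(-1/122) = 1738 - 3/122 = 212033/122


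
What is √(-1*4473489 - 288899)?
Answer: 2*I*√1190597 ≈ 2182.3*I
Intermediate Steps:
√(-1*4473489 - 288899) = √(-4473489 - 288899) = √(-4762388) = 2*I*√1190597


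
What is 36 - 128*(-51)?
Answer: 6564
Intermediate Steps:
36 - 128*(-51) = 36 + 6528 = 6564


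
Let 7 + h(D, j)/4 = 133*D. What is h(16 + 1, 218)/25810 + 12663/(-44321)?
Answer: 36383053/571962505 ≈ 0.063611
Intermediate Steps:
h(D, j) = -28 + 532*D (h(D, j) = -28 + 4*(133*D) = -28 + 532*D)
h(16 + 1, 218)/25810 + 12663/(-44321) = (-28 + 532*(16 + 1))/25810 + 12663/(-44321) = (-28 + 532*17)*(1/25810) + 12663*(-1/44321) = (-28 + 9044)*(1/25810) - 12663/44321 = 9016*(1/25810) - 12663/44321 = 4508/12905 - 12663/44321 = 36383053/571962505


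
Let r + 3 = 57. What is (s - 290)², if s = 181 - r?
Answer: 26569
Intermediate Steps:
r = 54 (r = -3 + 57 = 54)
s = 127 (s = 181 - 1*54 = 181 - 54 = 127)
(s - 290)² = (127 - 290)² = (-163)² = 26569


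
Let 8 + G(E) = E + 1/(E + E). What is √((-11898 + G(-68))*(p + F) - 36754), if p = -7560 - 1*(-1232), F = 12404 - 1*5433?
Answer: 237*I*√636854/68 ≈ 2781.4*I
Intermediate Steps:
F = 6971 (F = 12404 - 5433 = 6971)
G(E) = -8 + E + 1/(2*E) (G(E) = -8 + (E + 1/(E + E)) = -8 + (E + 1/(2*E)) = -8 + E + 1/(2*E))
p = -6328 (p = -7560 + 1232 = -6328)
√((-11898 + G(-68))*(p + F) - 36754) = √((-11898 + (-8 - 68 + (½)/(-68)))*(-6328 + 6971) - 36754) = √((-11898 + (-8 - 68 + (½)*(-1/68)))*643 - 36754) = √((-11898 + (-8 - 68 - 1/136))*643 - 36754) = √((-11898 - 10337/136)*643 - 36754) = √(-1628465/136*643 - 36754) = √(-1047102995/136 - 36754) = √(-1052101539/136) = 237*I*√636854/68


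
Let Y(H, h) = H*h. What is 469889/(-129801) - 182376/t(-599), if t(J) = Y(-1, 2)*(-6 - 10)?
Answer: -422993279/74172 ≈ -5702.9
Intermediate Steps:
t(J) = 32 (t(J) = (-1*2)*(-6 - 10) = -2*(-16) = 32)
469889/(-129801) - 182376/t(-599) = 469889/(-129801) - 182376/32 = 469889*(-1/129801) - 182376*1/32 = -67127/18543 - 22797/4 = -422993279/74172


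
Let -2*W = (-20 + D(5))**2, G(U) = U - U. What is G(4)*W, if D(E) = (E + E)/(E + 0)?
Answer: 0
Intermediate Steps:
G(U) = 0
D(E) = 2 (D(E) = (2*E)/E = 2)
W = -162 (W = -(-20 + 2)**2/2 = -1/2*(-18)**2 = -1/2*324 = -162)
G(4)*W = 0*(-162) = 0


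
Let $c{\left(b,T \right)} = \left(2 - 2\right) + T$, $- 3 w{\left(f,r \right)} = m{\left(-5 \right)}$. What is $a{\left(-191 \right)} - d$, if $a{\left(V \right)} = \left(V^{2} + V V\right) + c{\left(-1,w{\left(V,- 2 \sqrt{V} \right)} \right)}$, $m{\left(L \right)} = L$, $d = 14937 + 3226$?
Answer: $\frac{164402}{3} \approx 54801.0$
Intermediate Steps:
$d = 18163$
$w{\left(f,r \right)} = \frac{5}{3}$ ($w{\left(f,r \right)} = \left(- \frac{1}{3}\right) \left(-5\right) = \frac{5}{3}$)
$c{\left(b,T \right)} = T$ ($c{\left(b,T \right)} = 0 + T = T$)
$a{\left(V \right)} = \frac{5}{3} + 2 V^{2}$ ($a{\left(V \right)} = \left(V^{2} + V V\right) + \frac{5}{3} = \left(V^{2} + V^{2}\right) + \frac{5}{3} = 2 V^{2} + \frac{5}{3} = \frac{5}{3} + 2 V^{2}$)
$a{\left(-191 \right)} - d = \left(\frac{5}{3} + 2 \left(-191\right)^{2}\right) - 18163 = \left(\frac{5}{3} + 2 \cdot 36481\right) - 18163 = \left(\frac{5}{3} + 72962\right) - 18163 = \frac{218891}{3} - 18163 = \frac{164402}{3}$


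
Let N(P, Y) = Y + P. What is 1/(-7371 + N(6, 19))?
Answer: -1/7346 ≈ -0.00013613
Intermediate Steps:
N(P, Y) = P + Y
1/(-7371 + N(6, 19)) = 1/(-7371 + (6 + 19)) = 1/(-7371 + 25) = 1/(-7346) = -1/7346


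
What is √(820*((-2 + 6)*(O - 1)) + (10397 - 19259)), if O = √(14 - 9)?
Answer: √(-12142 + 3280*√5) ≈ 69.338*I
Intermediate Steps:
O = √5 ≈ 2.2361
√(820*((-2 + 6)*(O - 1)) + (10397 - 19259)) = √(820*((-2 + 6)*(√5 - 1)) + (10397 - 19259)) = √(820*(4*(-1 + √5)) - 8862) = √(820*(-4 + 4*√5) - 8862) = √((-3280 + 3280*√5) - 8862) = √(-12142 + 3280*√5)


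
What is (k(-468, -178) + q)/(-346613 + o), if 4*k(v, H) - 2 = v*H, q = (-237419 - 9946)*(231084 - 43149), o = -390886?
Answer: 92977040897/1474998 ≈ 63035.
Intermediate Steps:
q = -46488541275 (q = -247365*187935 = -46488541275)
k(v, H) = ½ + H*v/4 (k(v, H) = ½ + (v*H)/4 = ½ + (H*v)/4 = ½ + H*v/4)
(k(-468, -178) + q)/(-346613 + o) = ((½ + (¼)*(-178)*(-468)) - 46488541275)/(-346613 - 390886) = ((½ + 20826) - 46488541275)/(-737499) = (41653/2 - 46488541275)*(-1/737499) = -92977040897/2*(-1/737499) = 92977040897/1474998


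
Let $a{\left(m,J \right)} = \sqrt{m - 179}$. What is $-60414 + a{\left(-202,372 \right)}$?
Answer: $-60414 + i \sqrt{381} \approx -60414.0 + 19.519 i$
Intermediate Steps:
$a{\left(m,J \right)} = \sqrt{-179 + m}$
$-60414 + a{\left(-202,372 \right)} = -60414 + \sqrt{-179 - 202} = -60414 + \sqrt{-381} = -60414 + i \sqrt{381}$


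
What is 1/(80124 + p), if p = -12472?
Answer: 1/67652 ≈ 1.4782e-5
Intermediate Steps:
1/(80124 + p) = 1/(80124 - 12472) = 1/67652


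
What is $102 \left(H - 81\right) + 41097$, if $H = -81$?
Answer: $24573$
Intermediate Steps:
$102 \left(H - 81\right) + 41097 = 102 \left(-81 - 81\right) + 41097 = 102 \left(-162\right) + 41097 = -16524 + 41097 = 24573$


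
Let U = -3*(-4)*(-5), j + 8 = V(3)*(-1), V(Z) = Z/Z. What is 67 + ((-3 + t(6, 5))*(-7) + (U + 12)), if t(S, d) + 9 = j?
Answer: 166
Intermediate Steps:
V(Z) = 1
j = -9 (j = -8 + 1*(-1) = -8 - 1 = -9)
U = -60 (U = 12*(-5) = -60)
t(S, d) = -18 (t(S, d) = -9 - 9 = -18)
67 + ((-3 + t(6, 5))*(-7) + (U + 12)) = 67 + ((-3 - 18)*(-7) + (-60 + 12)) = 67 + (-21*(-7) - 48) = 67 + (147 - 48) = 67 + 99 = 166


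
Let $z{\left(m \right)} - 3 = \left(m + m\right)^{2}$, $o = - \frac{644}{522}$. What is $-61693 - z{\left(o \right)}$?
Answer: $- \frac{4203207952}{68121} \approx -61702.0$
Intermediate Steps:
$o = - \frac{322}{261}$ ($o = \left(-644\right) \frac{1}{522} = - \frac{322}{261} \approx -1.2337$)
$z{\left(m \right)} = 3 + 4 m^{2}$ ($z{\left(m \right)} = 3 + \left(m + m\right)^{2} = 3 + \left(2 m\right)^{2} = 3 + 4 m^{2}$)
$-61693 - z{\left(o \right)} = -61693 - \left(3 + 4 \left(- \frac{322}{261}\right)^{2}\right) = -61693 - \left(3 + 4 \cdot \frac{103684}{68121}\right) = -61693 - \left(3 + \frac{414736}{68121}\right) = -61693 - \frac{619099}{68121} = - \frac{4203207952}{68121}$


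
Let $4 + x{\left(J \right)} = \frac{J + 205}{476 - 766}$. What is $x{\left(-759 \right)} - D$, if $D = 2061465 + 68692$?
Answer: $- \frac{308873068}{145} \approx -2.1302 \cdot 10^{6}$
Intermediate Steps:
$x{\left(J \right)} = - \frac{273}{58} - \frac{J}{290}$ ($x{\left(J \right)} = -4 + \frac{J + 205}{476 - 766} = -4 + \frac{205 + J}{-290} = -4 + \left(205 + J\right) \left(- \frac{1}{290}\right) = -4 - \left(\frac{41}{58} + \frac{J}{290}\right) = - \frac{273}{58} - \frac{J}{290}$)
$D = 2130157$
$x{\left(-759 \right)} - D = \left(- \frac{273}{58} - - \frac{759}{290}\right) - 2130157 = \left(- \frac{273}{58} + \frac{759}{290}\right) - 2130157 = - \frac{303}{145} - 2130157 = - \frac{308873068}{145}$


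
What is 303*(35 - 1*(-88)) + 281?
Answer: 37550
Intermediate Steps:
303*(35 - 1*(-88)) + 281 = 303*(35 + 88) + 281 = 303*123 + 281 = 37269 + 281 = 37550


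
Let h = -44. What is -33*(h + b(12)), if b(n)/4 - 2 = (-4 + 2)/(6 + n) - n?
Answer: 8360/3 ≈ 2786.7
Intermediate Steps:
b(n) = 8 - 8/(6 + n) - 4*n (b(n) = 8 + 4*((-4 + 2)/(6 + n) - n) = 8 + 4*(-2/(6 + n) - n) = 8 + 4*(-n - 2/(6 + n)) = 8 + (-8/(6 + n) - 4*n) = 8 - 8/(6 + n) - 4*n)
-33*(h + b(12)) = -33*(-44 + 4*(10 - 1*12² - 4*12)/(6 + 12)) = -33*(-44 + 4*(10 - 1*144 - 48)/18) = -33*(-44 + 4*(1/18)*(10 - 144 - 48)) = -33*(-44 + 4*(1/18)*(-182)) = -33*(-44 - 364/9) = -33*(-760/9) = 8360/3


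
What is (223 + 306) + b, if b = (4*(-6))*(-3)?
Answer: 601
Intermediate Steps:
b = 72 (b = -24*(-3) = 72)
(223 + 306) + b = (223 + 306) + 72 = 529 + 72 = 601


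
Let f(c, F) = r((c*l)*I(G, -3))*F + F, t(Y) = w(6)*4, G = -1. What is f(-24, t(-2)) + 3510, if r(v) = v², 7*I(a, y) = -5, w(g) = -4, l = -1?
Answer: -59194/49 ≈ -1208.0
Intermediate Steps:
I(a, y) = -5/7 (I(a, y) = (⅐)*(-5) = -5/7)
t(Y) = -16 (t(Y) = -4*4 = -16)
f(c, F) = F + 25*F*c²/49 (f(c, F) = ((c*(-1))*(-5/7))²*F + F = (-c*(-5/7))²*F + F = (5*c/7)²*F + F = (25*c²/49)*F + F = 25*F*c²/49 + F = F + 25*F*c²/49)
f(-24, t(-2)) + 3510 = (1/49)*(-16)*(49 + 25*(-24)²) + 3510 = (1/49)*(-16)*(49 + 25*576) + 3510 = (1/49)*(-16)*(49 + 14400) + 3510 = (1/49)*(-16)*14449 + 3510 = -231184/49 + 3510 = -59194/49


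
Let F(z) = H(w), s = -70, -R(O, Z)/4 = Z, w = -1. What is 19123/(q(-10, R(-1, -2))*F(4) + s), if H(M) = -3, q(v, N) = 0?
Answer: -19123/70 ≈ -273.19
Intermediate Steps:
R(O, Z) = -4*Z
F(z) = -3
19123/(q(-10, R(-1, -2))*F(4) + s) = 19123/(0*(-3) - 70) = 19123/(0 - 70) = 19123/(-70) = 19123*(-1/70) = -19123/70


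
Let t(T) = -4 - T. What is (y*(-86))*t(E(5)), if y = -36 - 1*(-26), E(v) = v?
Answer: -7740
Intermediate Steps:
y = -10 (y = -36 + 26 = -10)
(y*(-86))*t(E(5)) = (-10*(-86))*(-4 - 1*5) = 860*(-4 - 5) = 860*(-9) = -7740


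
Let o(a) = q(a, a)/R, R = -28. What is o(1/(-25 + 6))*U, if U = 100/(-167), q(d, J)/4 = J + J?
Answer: -200/22211 ≈ -0.0090045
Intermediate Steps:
q(d, J) = 8*J (q(d, J) = 4*(J + J) = 4*(2*J) = 8*J)
U = -100/167 (U = 100*(-1/167) = -100/167 ≈ -0.59880)
o(a) = -2*a/7 (o(a) = (8*a)/(-28) = (8*a)*(-1/28) = -2*a/7)
o(1/(-25 + 6))*U = -2/(7*(-25 + 6))*(-100/167) = -2/7/(-19)*(-100/167) = -2/7*(-1/19)*(-100/167) = (2/133)*(-100/167) = -200/22211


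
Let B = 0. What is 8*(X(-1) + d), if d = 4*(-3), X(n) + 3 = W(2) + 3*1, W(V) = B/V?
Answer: -96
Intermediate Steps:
W(V) = 0 (W(V) = 0/V = 0)
X(n) = 0 (X(n) = -3 + (0 + 3*1) = -3 + (0 + 3) = -3 + 3 = 0)
d = -12
8*(X(-1) + d) = 8*(0 - 12) = 8*(-12) = -96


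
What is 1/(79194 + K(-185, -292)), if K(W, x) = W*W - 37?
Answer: 1/113382 ≈ 8.8197e-6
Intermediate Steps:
K(W, x) = -37 + W² (K(W, x) = W² - 37 = -37 + W²)
1/(79194 + K(-185, -292)) = 1/(79194 + (-37 + (-185)²)) = 1/(79194 + (-37 + 34225)) = 1/(79194 + 34188) = 1/113382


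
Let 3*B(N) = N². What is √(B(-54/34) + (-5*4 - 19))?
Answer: 2*I*√2757/17 ≈ 6.1773*I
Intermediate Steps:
B(N) = N²/3
√(B(-54/34) + (-5*4 - 19)) = √((-54/34)²/3 + (-5*4 - 19)) = √((-54*1/34)²/3 + (-20 - 19)) = √((-27/17)²/3 - 39) = √((⅓)*(729/289) - 39) = √(243/289 - 39) = √(-11028/289) = 2*I*√2757/17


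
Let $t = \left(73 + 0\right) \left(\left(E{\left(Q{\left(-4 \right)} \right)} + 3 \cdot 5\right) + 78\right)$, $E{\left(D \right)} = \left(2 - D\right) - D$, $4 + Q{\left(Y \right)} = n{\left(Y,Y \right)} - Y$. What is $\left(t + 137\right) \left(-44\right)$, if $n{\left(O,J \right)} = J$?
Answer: $-336864$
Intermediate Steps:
$Q{\left(Y \right)} = -4$ ($Q{\left(Y \right)} = -4 + \left(Y - Y\right) = -4 + 0 = -4$)
$E{\left(D \right)} = 2 - 2 D$
$t = 7519$ ($t = \left(73 + 0\right) \left(\left(\left(2 - -8\right) + 3 \cdot 5\right) + 78\right) = 73 \left(\left(\left(2 + 8\right) + 15\right) + 78\right) = 73 \left(\left(10 + 15\right) + 78\right) = 73 \left(25 + 78\right) = 73 \cdot 103 = 7519$)
$\left(t + 137\right) \left(-44\right) = \left(7519 + 137\right) \left(-44\right) = 7656 \left(-44\right) = -336864$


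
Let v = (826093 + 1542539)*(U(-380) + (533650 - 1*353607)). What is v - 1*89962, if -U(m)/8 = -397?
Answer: 433978296446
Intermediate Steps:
U(m) = 3176 (U(m) = -8*(-397) = 3176)
v = 433978386408 (v = (826093 + 1542539)*(3176 + (533650 - 1*353607)) = 2368632*(3176 + (533650 - 353607)) = 2368632*(3176 + 180043) = 2368632*183219 = 433978386408)
v - 1*89962 = 433978386408 - 1*89962 = 433978386408 - 89962 = 433978296446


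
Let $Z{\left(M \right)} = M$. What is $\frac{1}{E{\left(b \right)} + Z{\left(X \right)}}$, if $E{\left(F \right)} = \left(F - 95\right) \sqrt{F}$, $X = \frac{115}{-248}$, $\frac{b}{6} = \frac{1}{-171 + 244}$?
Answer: $\frac{11094764840}{17712081644159} - \frac{31109768768 \sqrt{438}}{17712081644159} \approx -0.036133$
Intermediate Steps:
$b = \frac{6}{73}$ ($b = \frac{6}{-171 + 244} = \frac{6}{73} \approx 0.082192$)
$X = - \frac{115}{248}$ ($X = 115 \left(- \frac{1}{248}\right) = - \frac{115}{248} \approx -0.46371$)
$E{\left(F \right)} = \sqrt{F} \left(-95 + F\right)$ ($E{\left(F \right)} = \left(-95 + F\right) \sqrt{F} = \sqrt{F} \left(-95 + F\right)$)
$\frac{1}{E{\left(b \right)} + Z{\left(X \right)}} = \frac{1}{\sqrt{\frac{6}{73}} \left(-95 + \frac{6}{73}\right) - \frac{115}{248}} = \frac{1}{\frac{\sqrt{438}}{73} \left(- \frac{6929}{73}\right) - \frac{115}{248}} = \frac{1}{- \frac{6929 \sqrt{438}}{5329} - \frac{115}{248}} = \frac{1}{- \frac{115}{248} - \frac{6929 \sqrt{438}}{5329}}$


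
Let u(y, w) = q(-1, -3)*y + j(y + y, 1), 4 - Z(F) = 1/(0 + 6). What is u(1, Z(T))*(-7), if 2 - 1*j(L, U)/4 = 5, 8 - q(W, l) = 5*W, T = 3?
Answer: -7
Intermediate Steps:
Z(F) = 23/6 (Z(F) = 4 - 1/(0 + 6) = 4 - 1/6 = 4 - 1*⅙ = 4 - ⅙ = 23/6)
q(W, l) = 8 - 5*W
j(L, U) = -12 (j(L, U) = 8 - 4*5 = 8 - 20 = -12)
u(y, w) = -12 + 13*y (u(y, w) = (8 - 5*(-1))*y - 12 = (8 + 5)*y - 12 = 13*y - 12 = -12 + 13*y)
u(1, Z(T))*(-7) = (-12 + 13*1)*(-7) = (-12 + 13)*(-7) = 1*(-7) = -7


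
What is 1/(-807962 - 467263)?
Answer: -1/1275225 ≈ -7.8418e-7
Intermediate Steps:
1/(-807962 - 467263) = 1/(-1275225) = -1/1275225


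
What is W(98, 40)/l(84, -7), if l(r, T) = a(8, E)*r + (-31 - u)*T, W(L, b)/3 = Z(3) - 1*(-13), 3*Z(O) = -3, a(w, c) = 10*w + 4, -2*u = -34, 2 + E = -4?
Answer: 3/616 ≈ 0.0048701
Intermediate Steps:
E = -6 (E = -2 - 4 = -6)
u = 17 (u = -½*(-34) = 17)
a(w, c) = 4 + 10*w
Z(O) = -1 (Z(O) = (⅓)*(-3) = -1)
W(L, b) = 36 (W(L, b) = 3*(-1 - 1*(-13)) = 3*(-1 + 13) = 3*12 = 36)
l(r, T) = -48*T + 84*r (l(r, T) = (4 + 10*8)*r + (-31 - 1*17)*T = (4 + 80)*r + (-31 - 17)*T = 84*r - 48*T = -48*T + 84*r)
W(98, 40)/l(84, -7) = 36/(-48*(-7) + 84*84) = 36/(336 + 7056) = 36/7392 = 36*(1/7392) = 3/616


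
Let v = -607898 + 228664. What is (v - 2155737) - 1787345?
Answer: -4322316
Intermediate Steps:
v = -379234
(v - 2155737) - 1787345 = (-379234 - 2155737) - 1787345 = -2534971 - 1787345 = -4322316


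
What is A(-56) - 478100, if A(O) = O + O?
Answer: -478212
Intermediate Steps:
A(O) = 2*O
A(-56) - 478100 = 2*(-56) - 478100 = -112 - 478100 = -478212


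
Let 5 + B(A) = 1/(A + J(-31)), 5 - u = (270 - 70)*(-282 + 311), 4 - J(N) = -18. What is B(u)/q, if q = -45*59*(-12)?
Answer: -4811/30654630 ≈ -0.00015694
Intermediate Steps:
J(N) = 22 (J(N) = 4 - 1*(-18) = 4 + 18 = 22)
q = 31860 (q = -2655*(-12) = 31860)
u = -5795 (u = 5 - (270 - 70)*(-282 + 311) = 5 - 200*29 = 5 - 1*5800 = 5 - 5800 = -5795)
B(A) = -5 + 1/(22 + A) (B(A) = -5 + 1/(A + 22) = -5 + 1/(22 + A))
B(u)/q = ((-109 - 5*(-5795))/(22 - 5795))/31860 = ((-109 + 28975)/(-5773))*(1/31860) = -1/5773*28866*(1/31860) = -28866/5773*1/31860 = -4811/30654630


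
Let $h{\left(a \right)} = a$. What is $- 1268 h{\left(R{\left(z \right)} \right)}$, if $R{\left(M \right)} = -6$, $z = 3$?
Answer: $7608$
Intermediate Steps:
$- 1268 h{\left(R{\left(z \right)} \right)} = \left(-1268\right) \left(-6\right) = 7608$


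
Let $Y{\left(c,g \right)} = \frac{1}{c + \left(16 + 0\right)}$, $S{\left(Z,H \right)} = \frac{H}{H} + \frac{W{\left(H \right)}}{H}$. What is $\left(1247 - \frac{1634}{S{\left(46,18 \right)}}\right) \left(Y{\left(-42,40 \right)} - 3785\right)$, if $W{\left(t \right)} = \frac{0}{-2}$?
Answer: $\frac{38085057}{26} \approx 1.4648 \cdot 10^{6}$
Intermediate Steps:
$W{\left(t \right)} = 0$ ($W{\left(t \right)} = 0 \left(- \frac{1}{2}\right) = 0$)
$S{\left(Z,H \right)} = 1$ ($S{\left(Z,H \right)} = \frac{H}{H} + \frac{0}{H} = 1 + 0 = 1$)
$Y{\left(c,g \right)} = \frac{1}{16 + c}$ ($Y{\left(c,g \right)} = \frac{1}{c + 16} = \frac{1}{16 + c}$)
$\left(1247 - \frac{1634}{S{\left(46,18 \right)}}\right) \left(Y{\left(-42,40 \right)} - 3785\right) = \left(1247 - \frac{1634}{1}\right) \left(\frac{1}{16 - 42} - 3785\right) = \left(1247 - 1634\right) \left(\frac{1}{-26} - 3785\right) = \left(1247 - 1634\right) \left(- \frac{1}{26} - 3785\right) = \left(-387\right) \left(- \frac{98411}{26}\right) = \frac{38085057}{26}$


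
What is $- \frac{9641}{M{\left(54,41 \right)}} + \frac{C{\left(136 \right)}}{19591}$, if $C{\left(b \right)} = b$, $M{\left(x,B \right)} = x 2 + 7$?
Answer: $- \frac{188861191}{2252965} \approx -83.828$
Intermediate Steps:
$M{\left(x,B \right)} = 7 + 2 x$ ($M{\left(x,B \right)} = 2 x + 7 = 7 + 2 x$)
$- \frac{9641}{M{\left(54,41 \right)}} + \frac{C{\left(136 \right)}}{19591} = - \frac{9641}{7 + 2 \cdot 54} + \frac{136}{19591} = - \frac{9641}{7 + 108} + 136 \cdot \frac{1}{19591} = - \frac{9641}{115} + \frac{136}{19591} = - \frac{188861191}{2252965}$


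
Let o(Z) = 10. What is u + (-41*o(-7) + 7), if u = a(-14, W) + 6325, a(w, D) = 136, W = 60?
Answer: 6058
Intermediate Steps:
u = 6461 (u = 136 + 6325 = 6461)
u + (-41*o(-7) + 7) = 6461 + (-41*10 + 7) = 6461 + (-410 + 7) = 6461 - 403 = 6058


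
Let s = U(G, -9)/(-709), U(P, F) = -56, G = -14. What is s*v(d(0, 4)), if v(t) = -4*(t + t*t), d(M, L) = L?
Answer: -4480/709 ≈ -6.3188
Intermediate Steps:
v(t) = -4*t - 4*t² (v(t) = -4*(t + t²) = -4*t - 4*t²)
s = 56/709 (s = -56/(-709) = -56*(-1/709) = 56/709 ≈ 0.078984)
s*v(d(0, 4)) = 56*(-4*4*(1 + 4))/709 = 56*(-4*4*5)/709 = (56/709)*(-80) = -4480/709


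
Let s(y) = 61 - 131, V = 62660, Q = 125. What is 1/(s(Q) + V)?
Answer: 1/62590 ≈ 1.5977e-5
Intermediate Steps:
s(y) = -70
1/(s(Q) + V) = 1/(-70 + 62660) = 1/62590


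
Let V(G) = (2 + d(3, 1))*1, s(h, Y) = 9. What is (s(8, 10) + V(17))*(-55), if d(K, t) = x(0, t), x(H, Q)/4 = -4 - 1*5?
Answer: 1375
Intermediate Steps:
x(H, Q) = -36 (x(H, Q) = 4*(-4 - 1*5) = 4*(-4 - 5) = 4*(-9) = -36)
d(K, t) = -36
V(G) = -34 (V(G) = (2 - 36)*1 = -34*1 = -34)
(s(8, 10) + V(17))*(-55) = (9 - 34)*(-55) = -25*(-55) = 1375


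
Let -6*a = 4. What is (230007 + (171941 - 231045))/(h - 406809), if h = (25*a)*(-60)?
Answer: -170903/405809 ≈ -0.42114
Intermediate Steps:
a = -⅔ (a = -⅙*4 = -⅔ ≈ -0.66667)
h = 1000 (h = (25*(-⅔))*(-60) = -50/3*(-60) = 1000)
(230007 + (171941 - 231045))/(h - 406809) = (230007 + (171941 - 231045))/(1000 - 406809) = (230007 - 59104)/(-405809) = 170903*(-1/405809) = -170903/405809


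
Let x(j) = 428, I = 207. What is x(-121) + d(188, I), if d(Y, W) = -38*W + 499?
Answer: -6939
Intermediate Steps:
d(Y, W) = 499 - 38*W
x(-121) + d(188, I) = 428 + (499 - 38*207) = 428 + (499 - 7866) = 428 - 7367 = -6939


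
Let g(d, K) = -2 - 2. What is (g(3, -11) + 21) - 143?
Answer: -126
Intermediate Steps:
g(d, K) = -4
(g(3, -11) + 21) - 143 = (-4 + 21) - 143 = 17 - 143 = -126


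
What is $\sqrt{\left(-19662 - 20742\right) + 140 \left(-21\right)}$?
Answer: $12 i \sqrt{301} \approx 208.19 i$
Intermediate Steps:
$\sqrt{\left(-19662 - 20742\right) + 140 \left(-21\right)} = \sqrt{-40404 - 2940} = \sqrt{-43344} = 12 i \sqrt{301}$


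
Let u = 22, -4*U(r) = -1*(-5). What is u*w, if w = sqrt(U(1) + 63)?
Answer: 11*sqrt(247) ≈ 172.88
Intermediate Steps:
U(r) = -5/4 (U(r) = -(-1)*(-5)/4 = -1/4*5 = -5/4)
w = sqrt(247)/2 (w = sqrt(-5/4 + 63) = sqrt(247/4) = sqrt(247)/2 ≈ 7.8581)
u*w = 22*(sqrt(247)/2) = 11*sqrt(247)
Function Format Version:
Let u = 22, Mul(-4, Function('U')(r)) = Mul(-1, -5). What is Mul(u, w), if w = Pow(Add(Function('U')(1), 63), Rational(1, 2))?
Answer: Mul(11, Pow(247, Rational(1, 2))) ≈ 172.88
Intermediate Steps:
Function('U')(r) = Rational(-5, 4) (Function('U')(r) = Mul(Rational(-1, 4), Mul(-1, -5)) = Mul(Rational(-1, 4), 5) = Rational(-5, 4))
w = Mul(Rational(1, 2), Pow(247, Rational(1, 2))) (w = Pow(Add(Rational(-5, 4), 63), Rational(1, 2)) = Pow(Rational(247, 4), Rational(1, 2)) = Mul(Rational(1, 2), Pow(247, Rational(1, 2))) ≈ 7.8581)
Mul(u, w) = Mul(22, Mul(Rational(1, 2), Pow(247, Rational(1, 2)))) = Mul(11, Pow(247, Rational(1, 2)))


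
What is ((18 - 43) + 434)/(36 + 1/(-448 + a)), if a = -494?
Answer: 385278/33911 ≈ 11.361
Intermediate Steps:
((18 - 43) + 434)/(36 + 1/(-448 + a)) = ((18 - 43) + 434)/(36 + 1/(-448 - 494)) = (-25 + 434)/(36 + 1/(-942)) = 409/(36 - 1/942) = 409/(33911/942) = 409*(942/33911) = 385278/33911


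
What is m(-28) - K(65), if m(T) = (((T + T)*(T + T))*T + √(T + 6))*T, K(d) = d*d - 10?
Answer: 2454409 - 28*I*√22 ≈ 2.4544e+6 - 131.33*I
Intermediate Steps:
K(d) = -10 + d² (K(d) = d² - 10 = -10 + d²)
m(T) = T*(√(6 + T) + 4*T³) (m(T) = (((2*T)*(2*T))*T + √(6 + T))*T = ((4*T²)*T + √(6 + T))*T = (4*T³ + √(6 + T))*T = (√(6 + T) + 4*T³)*T = T*(√(6 + T) + 4*T³))
m(-28) - K(65) = -28*(√(6 - 28) + 4*(-28)³) - (-10 + 65²) = -28*(√(-22) + 4*(-21952)) - (-10 + 4225) = -28*(I*√22 - 87808) - 1*4215 = -28*(-87808 + I*√22) - 4215 = (2458624 - 28*I*√22) - 4215 = 2454409 - 28*I*√22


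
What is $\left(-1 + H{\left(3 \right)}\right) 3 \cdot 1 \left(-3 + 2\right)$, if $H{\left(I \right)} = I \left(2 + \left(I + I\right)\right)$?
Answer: $-69$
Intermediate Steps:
$H{\left(I \right)} = I \left(2 + 2 I\right)$
$\left(-1 + H{\left(3 \right)}\right) 3 \cdot 1 \left(-3 + 2\right) = \left(-1 + 2 \cdot 3 \left(1 + 3\right)\right) 3 \cdot 1 \left(-3 + 2\right) = \left(-1 + 2 \cdot 3 \cdot 4\right) 3 \cdot 1 \left(-1\right) = \left(-1 + 24\right) 3 \left(-1\right) = 23 \cdot 3 \left(-1\right) = 69 \left(-1\right) = -69$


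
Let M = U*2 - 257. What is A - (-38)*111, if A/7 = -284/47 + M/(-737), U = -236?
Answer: 144881987/34639 ≈ 4182.6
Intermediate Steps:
M = -729 (M = -236*2 - 257 = -472 - 257 = -729)
A = -1225315/34639 (A = 7*(-284/47 - 729/(-737)) = 7*(-284*1/47 - 729*(-1/737)) = 7*(-284/47 + 729/737) = 7*(-175045/34639) = -1225315/34639 ≈ -35.374)
A - (-38)*111 = -1225315/34639 - (-38)*111 = -1225315/34639 - 1*(-4218) = -1225315/34639 + 4218 = 144881987/34639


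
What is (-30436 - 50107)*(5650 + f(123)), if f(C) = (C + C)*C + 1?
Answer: -2892218587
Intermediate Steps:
f(C) = 1 + 2*C² (f(C) = (2*C)*C + 1 = 2*C² + 1 = 1 + 2*C²)
(-30436 - 50107)*(5650 + f(123)) = (-30436 - 50107)*(5650 + (1 + 2*123²)) = -80543*(5650 + (1 + 2*15129)) = -80543*(5650 + (1 + 30258)) = -80543*(5650 + 30259) = -80543*35909 = -2892218587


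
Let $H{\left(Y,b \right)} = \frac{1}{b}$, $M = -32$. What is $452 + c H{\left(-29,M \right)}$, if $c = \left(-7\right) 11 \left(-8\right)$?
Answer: $\frac{1731}{4} \approx 432.75$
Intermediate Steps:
$c = 616$ ($c = \left(-77\right) \left(-8\right) = 616$)
$452 + c H{\left(-29,M \right)} = 452 + \frac{616}{-32} = 452 + 616 \left(- \frac{1}{32}\right) = 452 - \frac{77}{4} = \frac{1731}{4}$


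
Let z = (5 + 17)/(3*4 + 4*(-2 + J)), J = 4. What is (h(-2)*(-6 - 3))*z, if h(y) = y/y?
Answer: -99/10 ≈ -9.9000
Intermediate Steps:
h(y) = 1
z = 11/10 (z = (5 + 17)/(3*4 + 4*(-2 + 4)) = 22/(12 + 4*2) = 22/(12 + 8) = 22/20 = 22*(1/20) = 11/10 ≈ 1.1000)
(h(-2)*(-6 - 3))*z = (1*(-6 - 3))*(11/10) = (1*(-9))*(11/10) = -9*11/10 = -99/10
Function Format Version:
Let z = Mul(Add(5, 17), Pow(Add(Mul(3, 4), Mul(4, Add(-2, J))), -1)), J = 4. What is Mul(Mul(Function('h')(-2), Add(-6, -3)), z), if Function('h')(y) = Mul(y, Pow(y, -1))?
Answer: Rational(-99, 10) ≈ -9.9000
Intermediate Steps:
Function('h')(y) = 1
z = Rational(11, 10) (z = Mul(Add(5, 17), Pow(Add(Mul(3, 4), Mul(4, Add(-2, 4))), -1)) = Mul(22, Pow(Add(12, Mul(4, 2)), -1)) = Mul(22, Pow(Add(12, 8), -1)) = Mul(22, Pow(20, -1)) = Mul(22, Rational(1, 20)) = Rational(11, 10) ≈ 1.1000)
Mul(Mul(Function('h')(-2), Add(-6, -3)), z) = Mul(Mul(1, Add(-6, -3)), Rational(11, 10)) = Mul(Mul(1, -9), Rational(11, 10)) = Mul(-9, Rational(11, 10)) = Rational(-99, 10)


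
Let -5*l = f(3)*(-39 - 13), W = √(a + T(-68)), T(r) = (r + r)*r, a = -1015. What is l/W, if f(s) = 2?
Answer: 104*√8233/41165 ≈ 0.22924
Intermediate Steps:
T(r) = 2*r² (T(r) = (2*r)*r = 2*r²)
W = √8233 (W = √(-1015 + 2*(-68)²) = √(-1015 + 2*4624) = √(-1015 + 9248) = √8233 ≈ 90.736)
l = 104/5 (l = -2*(-39 - 13)/5 = -2*(-52)/5 = -⅕*(-104) = 104/5 ≈ 20.800)
l/W = 104/(5*(√8233)) = 104*(√8233/8233)/5 = 104*√8233/41165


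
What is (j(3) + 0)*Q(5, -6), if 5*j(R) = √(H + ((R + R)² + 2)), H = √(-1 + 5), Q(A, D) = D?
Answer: -12*√10/5 ≈ -7.5895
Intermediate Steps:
H = 2 (H = √4 = 2)
j(R) = √(4 + 4*R²)/5 (j(R) = √(2 + ((R + R)² + 2))/5 = √(2 + ((2*R)² + 2))/5 = √(2 + (4*R² + 2))/5 = √(2 + (2 + 4*R²))/5 = √(4 + 4*R²)/5)
(j(3) + 0)*Q(5, -6) = (2*√(1 + 3²)/5 + 0)*(-6) = (2*√(1 + 9)/5 + 0)*(-6) = (2*√10/5 + 0)*(-6) = (2*√10/5)*(-6) = -12*√10/5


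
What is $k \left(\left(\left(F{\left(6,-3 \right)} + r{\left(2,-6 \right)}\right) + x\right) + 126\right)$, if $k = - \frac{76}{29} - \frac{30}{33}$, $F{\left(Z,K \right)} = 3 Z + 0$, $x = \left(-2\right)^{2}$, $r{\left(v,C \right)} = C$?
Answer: $- \frac{159892}{319} \approx -501.23$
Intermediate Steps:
$x = 4$
$F{\left(Z,K \right)} = 3 Z$
$k = - \frac{1126}{319}$ ($k = \left(-76\right) \frac{1}{29} - \frac{10}{11} = - \frac{76}{29} - \frac{10}{11} = - \frac{1126}{319} \approx -3.5298$)
$k \left(\left(\left(F{\left(6,-3 \right)} + r{\left(2,-6 \right)}\right) + x\right) + 126\right) = - \frac{1126 \left(\left(\left(3 \cdot 6 - 6\right) + 4\right) + 126\right)}{319} = - \frac{1126 \left(\left(\left(18 - 6\right) + 4\right) + 126\right)}{319} = - \frac{1126 \left(\left(12 + 4\right) + 126\right)}{319} = - \frac{1126 \left(16 + 126\right)}{319} = \left(- \frac{1126}{319}\right) 142 = - \frac{159892}{319}$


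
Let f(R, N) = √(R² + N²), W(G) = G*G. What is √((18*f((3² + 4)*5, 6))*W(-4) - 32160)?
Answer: 4*√(-2010 + 18*√4261) ≈ 115.59*I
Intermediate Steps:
W(G) = G²
f(R, N) = √(N² + R²)
√((18*f((3² + 4)*5, 6))*W(-4) - 32160) = √((18*√(6² + ((3² + 4)*5)²))*(-4)² - 32160) = √((18*√(36 + ((9 + 4)*5)²))*16 - 32160) = √((18*√(36 + (13*5)²))*16 - 32160) = √((18*√(36 + 65²))*16 - 32160) = √((18*√(36 + 4225))*16 - 32160) = √((18*√4261)*16 - 32160) = √(288*√4261 - 32160) = √(-32160 + 288*√4261)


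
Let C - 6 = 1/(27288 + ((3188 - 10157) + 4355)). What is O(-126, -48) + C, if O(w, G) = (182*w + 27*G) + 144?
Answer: -594100571/24674 ≈ -24078.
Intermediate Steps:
O(w, G) = 144 + 27*G + 182*w (O(w, G) = (27*G + 182*w) + 144 = 144 + 27*G + 182*w)
C = 148045/24674 (C = 6 + 1/(27288 + ((3188 - 10157) + 4355)) = 6 + 1/(27288 + (-6969 + 4355)) = 6 + 1/(27288 - 2614) = 6 + 1/24674 = 148045/24674 ≈ 6.0000)
O(-126, -48) + C = (144 + 27*(-48) + 182*(-126)) + 148045/24674 = (144 - 1296 - 22932) + 148045/24674 = -24084 + 148045/24674 = -594100571/24674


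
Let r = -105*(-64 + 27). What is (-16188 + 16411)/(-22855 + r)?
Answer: -223/18970 ≈ -0.011755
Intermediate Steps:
r = 3885 (r = -105*(-37) = 3885)
(-16188 + 16411)/(-22855 + r) = (-16188 + 16411)/(-22855 + 3885) = 223/(-18970) = 223*(-1/18970) = -223/18970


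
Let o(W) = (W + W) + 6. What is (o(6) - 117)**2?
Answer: 9801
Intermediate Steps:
o(W) = 6 + 2*W (o(W) = 2*W + 6 = 6 + 2*W)
(o(6) - 117)**2 = ((6 + 2*6) - 117)**2 = ((6 + 12) - 117)**2 = (18 - 117)**2 = (-99)**2 = 9801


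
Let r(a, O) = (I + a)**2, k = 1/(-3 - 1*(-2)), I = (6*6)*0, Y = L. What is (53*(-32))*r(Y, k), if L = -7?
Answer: -83104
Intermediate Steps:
Y = -7
I = 0 (I = 36*0 = 0)
k = -1 (k = 1/(-3 + 2) = 1/(-1) = -1)
r(a, O) = a**2 (r(a, O) = (0 + a)**2 = a**2)
(53*(-32))*r(Y, k) = (53*(-32))*(-7)**2 = -1696*49 = -83104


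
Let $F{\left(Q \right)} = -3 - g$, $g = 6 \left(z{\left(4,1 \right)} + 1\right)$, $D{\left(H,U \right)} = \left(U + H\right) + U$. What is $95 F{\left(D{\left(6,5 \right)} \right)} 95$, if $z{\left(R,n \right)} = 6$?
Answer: $-406125$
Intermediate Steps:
$D{\left(H,U \right)} = H + 2 U$ ($D{\left(H,U \right)} = \left(H + U\right) + U = H + 2 U$)
$g = 42$ ($g = 6 \left(6 + 1\right) = 6 \cdot 7 = 42$)
$F{\left(Q \right)} = -45$ ($F{\left(Q \right)} = -3 - 42 = -45$)
$95 F{\left(D{\left(6,5 \right)} \right)} 95 = 95 \left(-45\right) 95 = \left(-4275\right) 95 = -406125$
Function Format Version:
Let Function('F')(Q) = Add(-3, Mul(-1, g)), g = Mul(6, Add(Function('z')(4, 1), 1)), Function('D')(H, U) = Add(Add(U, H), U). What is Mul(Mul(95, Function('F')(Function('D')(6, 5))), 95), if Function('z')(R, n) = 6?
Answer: -406125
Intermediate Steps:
Function('D')(H, U) = Add(H, Mul(2, U)) (Function('D')(H, U) = Add(Add(H, U), U) = Add(H, Mul(2, U)))
g = 42 (g = Mul(6, Add(6, 1)) = Mul(6, 7) = 42)
Function('F')(Q) = -45 (Function('F')(Q) = Add(-3, Mul(-1, 42)) = Add(-3, -42) = -45)
Mul(Mul(95, Function('F')(Function('D')(6, 5))), 95) = Mul(Mul(95, -45), 95) = Mul(-4275, 95) = -406125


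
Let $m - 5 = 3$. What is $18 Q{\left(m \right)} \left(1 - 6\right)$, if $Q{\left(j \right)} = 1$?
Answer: $-90$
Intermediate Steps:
$m = 8$ ($m = 5 + 3 = 8$)
$18 Q{\left(m \right)} \left(1 - 6\right) = 18 \cdot 1 \left(1 - 6\right) = 18 \left(-5\right) = -90$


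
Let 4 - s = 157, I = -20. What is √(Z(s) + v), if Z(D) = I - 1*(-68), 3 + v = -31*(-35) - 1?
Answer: √1129 ≈ 33.601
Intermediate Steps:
s = -153 (s = 4 - 1*157 = 4 - 157 = -153)
v = 1081 (v = -3 + (-31*(-35) - 1) = -3 + (1085 - 1) = -3 + 1084 = 1081)
Z(D) = 48 (Z(D) = -20 - 1*(-68) = -20 + 68 = 48)
√(Z(s) + v) = √(48 + 1081) = √1129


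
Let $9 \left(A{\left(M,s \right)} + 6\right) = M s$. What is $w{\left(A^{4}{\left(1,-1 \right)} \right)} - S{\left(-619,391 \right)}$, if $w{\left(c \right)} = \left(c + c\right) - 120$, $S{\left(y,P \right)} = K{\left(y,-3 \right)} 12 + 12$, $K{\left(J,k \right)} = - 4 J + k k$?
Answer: $- \frac{178213822}{6561} \approx -27163.0$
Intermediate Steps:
$K{\left(J,k \right)} = k^{2} - 4 J$ ($K{\left(J,k \right)} = - 4 J + k^{2} = k^{2} - 4 J$)
$S{\left(y,P \right)} = 120 - 48 y$ ($S{\left(y,P \right)} = \left(\left(-3\right)^{2} - 4 y\right) 12 + 12 = \left(9 - 4 y\right) 12 + 12 = \left(108 - 48 y\right) + 12 = 120 - 48 y$)
$A{\left(M,s \right)} = -6 + \frac{M s}{9}$
$w{\left(c \right)} = -120 + 2 c$ ($w{\left(c \right)} = 2 c - 120 = -120 + 2 c$)
$w{\left(A^{4}{\left(1,-1 \right)} \right)} - S{\left(-619,391 \right)} = \left(-120 + 2 \left(-6 + \frac{1}{9} \cdot 1 \left(-1\right)\right)^{4}\right) - \left(120 - -29712\right) = \left(-120 + 2 \left(-6 - \frac{1}{9}\right)^{4}\right) - \left(120 + 29712\right) = \left(-120 + 2 \left(- \frac{55}{9}\right)^{4}\right) - 29832 = \left(-120 + 2 \cdot \frac{9150625}{6561}\right) - 29832 = \left(-120 + \frac{18301250}{6561}\right) - 29832 = \frac{17513930}{6561} - 29832 = - \frac{178213822}{6561}$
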